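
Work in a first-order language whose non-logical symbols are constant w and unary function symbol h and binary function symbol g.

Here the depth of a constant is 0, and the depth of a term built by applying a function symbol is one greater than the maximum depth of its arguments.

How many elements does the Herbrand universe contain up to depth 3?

183

If N_k denotes the number of depth-≤k ground terms, the 1 constant gives N_0 = 1, and each function symbol of arity r contributes N_{k-1}^r new terms at level k: N_k = 1 + N_{k-1} + N_{k-1}^2.
N_0 = 1
N_1 = 1 + 1 + 1^2 = 3
N_2 = 1 + 3 + 3^2 = 13
N_3 = 1 + 13 + 13^2 = 183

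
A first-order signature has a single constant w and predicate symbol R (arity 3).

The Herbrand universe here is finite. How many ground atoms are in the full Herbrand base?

With no function symbols, the Herbrand universe is just the 1 constant.
Ground atoms per predicate: R: 1^3 = 1.
Herbrand base size = 1 = 1.

1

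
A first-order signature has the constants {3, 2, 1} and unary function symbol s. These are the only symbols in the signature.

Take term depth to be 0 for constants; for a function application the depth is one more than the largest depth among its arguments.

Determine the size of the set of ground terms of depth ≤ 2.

9

Let N_k count ground terms of depth at most k. Each non-constant term of depth ≤ k is some function symbol applied to depth-≤(k−1) arguments, giving N_k = 3 + N_{k-1}.
N_0 = 3
N_1 = 3 + 3 = 6
N_2 = 3 + 6 = 9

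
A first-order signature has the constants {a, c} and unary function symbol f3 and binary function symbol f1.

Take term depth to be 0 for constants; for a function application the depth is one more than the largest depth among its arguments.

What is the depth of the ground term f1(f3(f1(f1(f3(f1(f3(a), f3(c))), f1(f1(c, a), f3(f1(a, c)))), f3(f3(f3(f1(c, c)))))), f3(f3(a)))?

7

depth(f3(a)) = 1 + depth(a) = 1 + 0 = 1
depth(f3(c)) = 1 + depth(c) = 1 + 0 = 1
depth(f1(f3(a), f3(c))) = 1 + max(1, 1) = 2
depth(f3(f1(f3(a), f3(c)))) = 1 + depth(f1(f3(a), f3(c))) = 1 + 2 = 3
depth(f1(c, a)) = 1 + max(0, 0) = 1
depth(f1(a, c)) = 1 + max(0, 0) = 1
depth(f3(f1(a, c))) = 1 + depth(f1(a, c)) = 1 + 1 = 2
depth(f1(f1(c, a), f3(f1(a, c)))) = 1 + max(1, 2) = 3
depth(f1(f3(f1(f3(a), f3(c))), f1(f1(c, a), f3(f1(a, c))))) = 1 + max(3, 3) = 4
depth(f1(c, c)) = 1 + max(0, 0) = 1
depth(f3(f1(c, c))) = 1 + depth(f1(c, c)) = 1 + 1 = 2
depth(f3(f3(f1(c, c)))) = 1 + depth(f3(f1(c, c))) = 1 + 2 = 3
depth(f3(f3(f3(f1(c, c))))) = 1 + depth(f3(f3(f1(c, c)))) = 1 + 3 = 4
depth(f1(f1(f3(f1(f3(a), f3(c))), f1(f1(c, a), f3(f1(a, c)))), f3(f3(f3(f1(c, c)))))) = 1 + max(4, 4) = 5
depth(f3(f1(f1(f3(f1(f3(a), f3(c))), f1(f1(c, a), f3(f1(a, c)))), f3(f3(f3(f1(c, c))))))) = 1 + depth(f1(f1(f3(f1(f3(a), f3(c))), f1(f1(c, a), f3(f1(a, c)))), f3(f3(f3(f1(c, c)))))) = 1 + 5 = 6
depth(f3(f3(a))) = 1 + depth(f3(a)) = 1 + 1 = 2
depth(f1(f3(f1(f1(f3(f1(f3(a), f3(c))), f1(f1(c, a), f3(f1(a, c)))), f3(f3(f3(f1(c, c)))))), f3(f3(a)))) = 1 + max(6, 2) = 7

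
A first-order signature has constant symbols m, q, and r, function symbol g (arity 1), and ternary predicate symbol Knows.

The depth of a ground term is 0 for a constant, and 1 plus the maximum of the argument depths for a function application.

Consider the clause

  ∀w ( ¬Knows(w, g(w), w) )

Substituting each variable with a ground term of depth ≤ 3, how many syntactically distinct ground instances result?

Ground terms of depth ≤ 3:
  Let N_k count ground terms of depth at most k. Each non-constant term of depth ≤ k is some function symbol applied to depth-≤(k−1) arguments, giving N_k = 3 + N_{k-1}.
  N_0 = 3
  N_1 = 3 + 3 = 6
  N_2 = 3 + 6 = 9
  N_3 = 3 + 9 = 12
  Explicitly: m, q, r, g(m), g(q), g(r), g(g(m)), g(g(q)), g(g(r)), g(g(g(m))), g(g(g(q))), g(g(g(r))).
So there are 12 ground terms available for substitution.
The clause has 1 distinct variable (w), which appears in the body. In the free term algebra distinct substitutions yield syntactically distinct ground instances.
Number of ground instances = 12.

12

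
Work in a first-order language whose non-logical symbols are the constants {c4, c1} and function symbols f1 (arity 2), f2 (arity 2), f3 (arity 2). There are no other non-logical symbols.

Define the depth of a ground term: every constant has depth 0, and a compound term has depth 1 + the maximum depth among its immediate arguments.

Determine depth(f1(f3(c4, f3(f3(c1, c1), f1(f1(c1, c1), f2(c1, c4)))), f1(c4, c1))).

depth(f3(c1, c1)) = 1 + max(0, 0) = 1
depth(f1(c1, c1)) = 1 + max(0, 0) = 1
depth(f2(c1, c4)) = 1 + max(0, 0) = 1
depth(f1(f1(c1, c1), f2(c1, c4))) = 1 + max(1, 1) = 2
depth(f3(f3(c1, c1), f1(f1(c1, c1), f2(c1, c4)))) = 1 + max(1, 2) = 3
depth(f3(c4, f3(f3(c1, c1), f1(f1(c1, c1), f2(c1, c4))))) = 1 + max(0, 3) = 4
depth(f1(c4, c1)) = 1 + max(0, 0) = 1
depth(f1(f3(c4, f3(f3(c1, c1), f1(f1(c1, c1), f2(c1, c4)))), f1(c4, c1))) = 1 + max(4, 1) = 5

5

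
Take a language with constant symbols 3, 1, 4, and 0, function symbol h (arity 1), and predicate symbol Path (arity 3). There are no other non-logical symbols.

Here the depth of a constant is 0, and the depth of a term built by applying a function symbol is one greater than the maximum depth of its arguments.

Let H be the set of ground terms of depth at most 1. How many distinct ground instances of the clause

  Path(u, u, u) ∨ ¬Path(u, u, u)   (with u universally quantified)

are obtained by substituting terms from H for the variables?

Ground terms of depth ≤ 1:
  Write N_k for the number of ground terms of depth ≤ k. A term of depth ≤ k is either a constant or a function symbol applied to arguments of depth ≤ k−1, so N_k = 4 + N_{k-1}.
  N_0 = 4
  N_1 = 4 + 4 = 8
So there are 8 ground terms available for substitution.
The variable u ranges independently over the available ground terms, and distinct assignments produce distinct instances.
Number of ground instances = 8.

8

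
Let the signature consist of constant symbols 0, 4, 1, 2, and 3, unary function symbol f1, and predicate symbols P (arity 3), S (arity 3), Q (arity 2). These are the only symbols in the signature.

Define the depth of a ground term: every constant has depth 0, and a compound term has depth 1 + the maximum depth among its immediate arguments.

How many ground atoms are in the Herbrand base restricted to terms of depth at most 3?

16400

First count ground terms of depth ≤ 3.
Let N_k = |{terms of depth ≤ k}|. Then N_0 = 5 and N_k = 5 + N_{k-1} for k ≥ 1 (one summand per function symbol, arity giving the exponent).
N_0 = 5
N_1 = 5 + 5 = 10
N_2 = 5 + 10 = 15
N_3 = 5 + 15 = 20
So |H| = 20.
A ground atom is a predicate applied to a tuple of terms from H, so the count is the sum over predicates of |H|^arity:
  P: 20^3 = 8000;  S: 20^3 = 8000;  Q: 20^2 = 400
Total ground atoms: 8000 + 8000 + 400 = 16400.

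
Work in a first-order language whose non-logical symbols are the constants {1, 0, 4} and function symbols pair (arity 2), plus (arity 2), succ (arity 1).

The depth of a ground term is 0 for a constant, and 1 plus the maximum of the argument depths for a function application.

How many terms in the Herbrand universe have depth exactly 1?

21

Count level by level. With function symbols pair/2, plus/2, succ/1, the terms of depth ≤ k are the 3 constants together with each function applied to depth-≤(k−1) tuples, so N_k = 3 + N_{k-1}^2 + N_{k-1}^2 + N_{k-1}.
N_0 = 3
N_1 = 3 + 3^2 + 3^2 + 3 = 24
Terms of depth exactly 1: N_1 − N_0 = 24 − 3 = 21.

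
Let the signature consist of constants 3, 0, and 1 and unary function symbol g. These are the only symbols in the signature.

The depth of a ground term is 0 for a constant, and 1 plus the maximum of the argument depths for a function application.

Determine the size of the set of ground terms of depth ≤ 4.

15

Let N_k count ground terms of depth at most k. Each non-constant term of depth ≤ k is some function symbol applied to depth-≤(k−1) arguments, giving N_k = 3 + N_{k-1}.
N_0 = 3
N_1 = 3 + 3 = 6
N_2 = 3 + 6 = 9
N_3 = 3 + 9 = 12
N_4 = 3 + 12 = 15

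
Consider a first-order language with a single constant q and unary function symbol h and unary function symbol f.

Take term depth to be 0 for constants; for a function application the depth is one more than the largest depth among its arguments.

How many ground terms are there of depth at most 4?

31

Let N_k count ground terms of depth at most k. Each non-constant term of depth ≤ k is some function symbol applied to depth-≤(k−1) arguments, giving N_k = 1 + N_{k-1} + N_{k-1}.
N_0 = 1
N_1 = 1 + 1 + 1 = 3
N_2 = 1 + 3 + 3 = 7
N_3 = 1 + 7 + 7 = 15
N_4 = 1 + 15 + 15 = 31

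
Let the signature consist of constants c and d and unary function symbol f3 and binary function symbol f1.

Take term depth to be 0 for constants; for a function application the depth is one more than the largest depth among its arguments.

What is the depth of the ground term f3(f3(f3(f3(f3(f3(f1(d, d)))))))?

7

depth(f1(d, d)) = 1 + max(0, 0) = 1
depth(f3(f1(d, d))) = 1 + depth(f1(d, d)) = 1 + 1 = 2
depth(f3(f3(f1(d, d)))) = 1 + depth(f3(f1(d, d))) = 1 + 2 = 3
depth(f3(f3(f3(f1(d, d))))) = 1 + depth(f3(f3(f1(d, d)))) = 1 + 3 = 4
depth(f3(f3(f3(f3(f1(d, d)))))) = 1 + depth(f3(f3(f3(f1(d, d))))) = 1 + 4 = 5
depth(f3(f3(f3(f3(f3(f1(d, d))))))) = 1 + depth(f3(f3(f3(f3(f1(d, d)))))) = 1 + 5 = 6
depth(f3(f3(f3(f3(f3(f3(f1(d, d)))))))) = 1 + depth(f3(f3(f3(f3(f3(f1(d, d))))))) = 1 + 6 = 7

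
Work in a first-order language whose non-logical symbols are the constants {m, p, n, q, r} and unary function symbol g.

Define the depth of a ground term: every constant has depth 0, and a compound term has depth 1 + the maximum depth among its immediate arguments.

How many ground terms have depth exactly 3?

5

Count level by level. With function symbols g/1, the terms of depth ≤ k are the 5 constants together with each function applied to depth-≤(k−1) tuples, so N_k = 5 + N_{k-1}.
N_0 = 5
N_1 = 5 + 5 = 10
N_2 = 5 + 10 = 15
N_3 = 5 + 15 = 20
Terms of depth exactly 3: N_3 − N_2 = 20 − 15 = 5.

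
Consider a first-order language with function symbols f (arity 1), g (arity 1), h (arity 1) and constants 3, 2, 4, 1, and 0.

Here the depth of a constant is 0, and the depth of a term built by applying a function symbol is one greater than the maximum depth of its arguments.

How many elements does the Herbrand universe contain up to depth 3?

200

If N_k denotes the number of depth-≤k ground terms, the 5 constants give N_0 = 5, and each function symbol of arity r contributes N_{k-1}^r new terms at level k: N_k = 5 + N_{k-1} + N_{k-1} + N_{k-1}.
N_0 = 5
N_1 = 5 + 5 + 5 + 5 = 20
N_2 = 5 + 20 + 20 + 20 = 65
N_3 = 5 + 65 + 65 + 65 = 200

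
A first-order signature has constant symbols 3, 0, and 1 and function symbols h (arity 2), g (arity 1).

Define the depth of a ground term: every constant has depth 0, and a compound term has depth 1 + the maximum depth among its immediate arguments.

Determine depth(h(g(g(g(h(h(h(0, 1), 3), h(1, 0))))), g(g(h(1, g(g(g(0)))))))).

7

depth(h(0, 1)) = 1 + max(0, 0) = 1
depth(h(h(0, 1), 3)) = 1 + max(1, 0) = 2
depth(h(1, 0)) = 1 + max(0, 0) = 1
depth(h(h(h(0, 1), 3), h(1, 0))) = 1 + max(2, 1) = 3
depth(g(h(h(h(0, 1), 3), h(1, 0)))) = 1 + depth(h(h(h(0, 1), 3), h(1, 0))) = 1 + 3 = 4
depth(g(g(h(h(h(0, 1), 3), h(1, 0))))) = 1 + depth(g(h(h(h(0, 1), 3), h(1, 0)))) = 1 + 4 = 5
depth(g(g(g(h(h(h(0, 1), 3), h(1, 0)))))) = 1 + depth(g(g(h(h(h(0, 1), 3), h(1, 0))))) = 1 + 5 = 6
depth(g(0)) = 1 + depth(0) = 1 + 0 = 1
depth(g(g(0))) = 1 + depth(g(0)) = 1 + 1 = 2
depth(g(g(g(0)))) = 1 + depth(g(g(0))) = 1 + 2 = 3
depth(h(1, g(g(g(0))))) = 1 + max(0, 3) = 4
depth(g(h(1, g(g(g(0)))))) = 1 + depth(h(1, g(g(g(0))))) = 1 + 4 = 5
depth(g(g(h(1, g(g(g(0))))))) = 1 + depth(g(h(1, g(g(g(0)))))) = 1 + 5 = 6
depth(h(g(g(g(h(h(h(0, 1), 3), h(1, 0))))), g(g(h(1, g(g(g(0)))))))) = 1 + max(6, 6) = 7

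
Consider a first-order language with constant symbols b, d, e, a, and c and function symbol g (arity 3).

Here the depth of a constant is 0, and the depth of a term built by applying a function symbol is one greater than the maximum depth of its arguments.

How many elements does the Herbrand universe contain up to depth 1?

130

If N_k denotes the number of depth-≤k ground terms, the 5 constants give N_0 = 5, and each function symbol of arity r contributes N_{k-1}^r new terms at level k: N_k = 5 + N_{k-1}^3.
N_0 = 5
N_1 = 5 + 5^3 = 130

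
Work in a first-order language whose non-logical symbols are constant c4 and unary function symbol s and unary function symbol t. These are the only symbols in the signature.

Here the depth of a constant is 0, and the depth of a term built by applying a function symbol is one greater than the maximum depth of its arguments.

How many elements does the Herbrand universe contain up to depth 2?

If N_k denotes the number of depth-≤k ground terms, the 1 constant gives N_0 = 1, and each function symbol of arity r contributes N_{k-1}^r new terms at level k: N_k = 1 + N_{k-1} + N_{k-1}.
N_0 = 1
N_1 = 1 + 1 + 1 = 3
N_2 = 1 + 3 + 3 = 7
Explicitly: c4, s(c4), s(s(c4)), s(t(c4)), t(c4), t(s(c4)), t(t(c4)).

7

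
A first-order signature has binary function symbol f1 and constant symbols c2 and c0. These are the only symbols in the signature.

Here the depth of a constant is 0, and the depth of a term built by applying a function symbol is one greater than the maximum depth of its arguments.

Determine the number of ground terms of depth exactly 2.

32

Let N_k count ground terms of depth at most k. Each non-constant term of depth ≤ k is some function symbol applied to depth-≤(k−1) arguments, giving N_k = 2 + N_{k-1}^2.
N_0 = 2
N_1 = 2 + 2^2 = 6
N_2 = 2 + 6^2 = 38
Terms of depth exactly 2: N_2 − N_1 = 38 − 6 = 32.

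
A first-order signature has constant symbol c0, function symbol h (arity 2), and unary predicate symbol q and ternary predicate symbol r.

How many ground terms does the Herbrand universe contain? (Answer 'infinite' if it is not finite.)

The signature has at least one function symbol (h, arity 2) and at least one constant (c0).
Iterating h gives infinitely many distinct ground terms: c0, h(c0, c0), h(h(c0, c0), h(c0, c0)), ...
So the Herbrand universe is infinite.

infinite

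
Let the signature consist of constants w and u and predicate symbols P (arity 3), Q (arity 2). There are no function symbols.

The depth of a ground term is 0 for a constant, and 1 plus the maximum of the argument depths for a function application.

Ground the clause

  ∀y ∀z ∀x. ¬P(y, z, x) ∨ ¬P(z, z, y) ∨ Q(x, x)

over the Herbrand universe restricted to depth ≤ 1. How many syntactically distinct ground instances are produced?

8

Ground terms of depth ≤ 1:
  With no function symbols every ground term is a constant, so there are exactly 2 ground terms at every depth bound.
  N_0 = 2
  N_1 = 2
  Explicitly: w, u.
So there are 2 ground terms available for substitution.
The clause has 3 distinct variables (y, z, x), each appearing in the body. In the free term algebra distinct substitutions yield syntactically distinct ground instances.
Number of ground instances = 2^3 = 8.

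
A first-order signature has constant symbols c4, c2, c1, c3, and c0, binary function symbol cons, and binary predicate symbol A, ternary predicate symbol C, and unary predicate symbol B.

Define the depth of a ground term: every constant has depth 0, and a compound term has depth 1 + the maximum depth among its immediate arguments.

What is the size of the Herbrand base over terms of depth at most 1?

27930

First count ground terms of depth ≤ 1.
Let N_k count ground terms of depth at most k. Each non-constant term of depth ≤ k is some function symbol applied to depth-≤(k−1) arguments, giving N_k = 5 + N_{k-1}^2.
N_0 = 5
N_1 = 5 + 5^2 = 30
So |H| = 30.
Ground atoms are formed by filling each argument slot of a predicate with a term from H, so an r-ary predicate gives |H|^r atoms:
  A: 30^2 = 900;  C: 30^3 = 27000;  B: 30
Total ground atoms: 900 + 27000 + 30 = 27930.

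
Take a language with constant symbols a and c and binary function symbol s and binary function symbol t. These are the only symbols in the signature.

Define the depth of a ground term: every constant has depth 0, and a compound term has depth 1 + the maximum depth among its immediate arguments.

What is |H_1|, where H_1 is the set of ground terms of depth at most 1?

Count level by level. With function symbols s/2, t/2, the terms of depth ≤ k are the 2 constants together with each function applied to depth-≤(k−1) tuples, so N_k = 2 + N_{k-1}^2 + N_{k-1}^2.
N_0 = 2
N_1 = 2 + 2^2 + 2^2 = 10

10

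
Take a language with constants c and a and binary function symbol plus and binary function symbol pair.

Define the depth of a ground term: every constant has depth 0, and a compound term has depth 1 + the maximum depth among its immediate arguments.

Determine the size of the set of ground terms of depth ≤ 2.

202

Let N_k = |{terms of depth ≤ k}|. Then N_0 = 2 and N_k = 2 + N_{k-1}^2 + N_{k-1}^2 for k ≥ 1 (one summand per function symbol, arity giving the exponent).
N_0 = 2
N_1 = 2 + 2^2 + 2^2 = 10
N_2 = 2 + 10^2 + 10^2 = 202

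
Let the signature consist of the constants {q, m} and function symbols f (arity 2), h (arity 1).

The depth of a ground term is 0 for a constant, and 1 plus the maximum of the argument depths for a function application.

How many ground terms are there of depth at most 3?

Count level by level. With function symbols f/2, h/1, the terms of depth ≤ k are the 2 constants together with each function applied to depth-≤(k−1) tuples, so N_k = 2 + N_{k-1}^2 + N_{k-1}.
N_0 = 2
N_1 = 2 + 2^2 + 2 = 8
N_2 = 2 + 8^2 + 8 = 74
N_3 = 2 + 74^2 + 74 = 5552

5552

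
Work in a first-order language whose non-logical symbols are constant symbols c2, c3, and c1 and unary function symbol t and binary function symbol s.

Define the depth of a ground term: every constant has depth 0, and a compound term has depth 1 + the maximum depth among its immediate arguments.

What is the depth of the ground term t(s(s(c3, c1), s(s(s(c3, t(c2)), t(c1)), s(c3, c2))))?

depth(s(c3, c1)) = 1 + max(0, 0) = 1
depth(t(c2)) = 1 + depth(c2) = 1 + 0 = 1
depth(s(c3, t(c2))) = 1 + max(0, 1) = 2
depth(t(c1)) = 1 + depth(c1) = 1 + 0 = 1
depth(s(s(c3, t(c2)), t(c1))) = 1 + max(2, 1) = 3
depth(s(c3, c2)) = 1 + max(0, 0) = 1
depth(s(s(s(c3, t(c2)), t(c1)), s(c3, c2))) = 1 + max(3, 1) = 4
depth(s(s(c3, c1), s(s(s(c3, t(c2)), t(c1)), s(c3, c2)))) = 1 + max(1, 4) = 5
depth(t(s(s(c3, c1), s(s(s(c3, t(c2)), t(c1)), s(c3, c2))))) = 1 + depth(s(s(c3, c1), s(s(s(c3, t(c2)), t(c1)), s(c3, c2)))) = 1 + 5 = 6

6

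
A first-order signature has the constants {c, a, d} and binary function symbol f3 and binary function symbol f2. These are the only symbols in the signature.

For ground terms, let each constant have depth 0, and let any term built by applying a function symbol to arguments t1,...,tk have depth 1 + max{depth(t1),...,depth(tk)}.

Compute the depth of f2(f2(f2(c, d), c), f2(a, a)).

depth(f2(c, d)) = 1 + max(0, 0) = 1
depth(f2(f2(c, d), c)) = 1 + max(1, 0) = 2
depth(f2(a, a)) = 1 + max(0, 0) = 1
depth(f2(f2(f2(c, d), c), f2(a, a))) = 1 + max(2, 1) = 3

3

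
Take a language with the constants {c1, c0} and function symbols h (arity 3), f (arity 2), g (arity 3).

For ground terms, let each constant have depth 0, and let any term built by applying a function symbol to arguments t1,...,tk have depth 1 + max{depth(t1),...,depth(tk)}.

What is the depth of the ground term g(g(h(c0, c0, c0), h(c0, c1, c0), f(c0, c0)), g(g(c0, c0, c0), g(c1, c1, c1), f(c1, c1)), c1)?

3

depth(h(c0, c0, c0)) = 1 + max(0, 0, 0) = 1
depth(h(c0, c1, c0)) = 1 + max(0, 0, 0) = 1
depth(f(c0, c0)) = 1 + max(0, 0) = 1
depth(g(h(c0, c0, c0), h(c0, c1, c0), f(c0, c0))) = 1 + max(1, 1, 1) = 2
depth(g(c0, c0, c0)) = 1 + max(0, 0, 0) = 1
depth(g(c1, c1, c1)) = 1 + max(0, 0, 0) = 1
depth(f(c1, c1)) = 1 + max(0, 0) = 1
depth(g(g(c0, c0, c0), g(c1, c1, c1), f(c1, c1))) = 1 + max(1, 1, 1) = 2
depth(g(g(h(c0, c0, c0), h(c0, c1, c0), f(c0, c0)), g(g(c0, c0, c0), g(c1, c1, c1), f(c1, c1)), c1)) = 1 + max(2, 2, 0) = 3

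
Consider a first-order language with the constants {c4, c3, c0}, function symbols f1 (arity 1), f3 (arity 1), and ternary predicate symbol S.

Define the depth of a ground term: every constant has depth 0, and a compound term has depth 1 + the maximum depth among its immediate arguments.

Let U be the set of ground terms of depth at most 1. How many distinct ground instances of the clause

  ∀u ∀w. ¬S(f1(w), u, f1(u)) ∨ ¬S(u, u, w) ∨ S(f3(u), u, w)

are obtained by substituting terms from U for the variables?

81

Ground terms of depth ≤ 1:
  Count level by level. With function symbols f1/1, f3/1, the terms of depth ≤ k are the 3 constants together with each function applied to depth-≤(k−1) tuples, so N_k = 3 + N_{k-1} + N_{k-1}.
  N_0 = 3
  N_1 = 3 + 3 + 3 = 9
  Explicitly: c4, c3, c0, f1(c4), f1(c3), f1(c0), f3(c4), f3(c3), f3(c0).
So there are 9 ground terms available for substitution.
Each of u, w ranges independently over the available ground terms, and distinct assignments produce distinct instances.
Number of ground instances = 9^2 = 81.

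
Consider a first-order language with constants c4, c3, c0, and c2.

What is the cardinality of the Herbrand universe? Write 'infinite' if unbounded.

4

There are no function symbols, so every ground term is one of the 4 constants.
The Herbrand universe is {c4, c3, c0, c2}, which is finite with 4 elements.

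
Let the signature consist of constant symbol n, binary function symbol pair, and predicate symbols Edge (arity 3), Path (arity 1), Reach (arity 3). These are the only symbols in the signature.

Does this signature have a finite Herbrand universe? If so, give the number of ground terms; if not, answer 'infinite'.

infinite

The signature has at least one function symbol (pair, arity 2) and at least one constant (n).
Iterating pair gives infinitely many distinct ground terms: n, pair(n, n), pair(pair(n, n), pair(n, n)), ...
So the Herbrand universe is infinite.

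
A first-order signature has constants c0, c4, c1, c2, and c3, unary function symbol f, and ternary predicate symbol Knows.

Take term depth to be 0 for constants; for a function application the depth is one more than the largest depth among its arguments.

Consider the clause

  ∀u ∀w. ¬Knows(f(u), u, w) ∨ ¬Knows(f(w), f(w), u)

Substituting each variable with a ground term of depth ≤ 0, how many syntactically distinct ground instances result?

Ground terms of depth ≤ 0:
  Write N_k for the number of ground terms of depth ≤ k. A term of depth ≤ k is either a constant or a function symbol applied to arguments of depth ≤ k−1, so N_k = 5 + N_{k-1}.
  N_0 = 5
  Explicitly: c0, c4, c1, c2, c3.
So there are 5 ground terms available for substitution.
Each of u, w ranges independently over the available ground terms, and distinct assignments produce distinct instances.
Number of ground instances = 5^2 = 25.

25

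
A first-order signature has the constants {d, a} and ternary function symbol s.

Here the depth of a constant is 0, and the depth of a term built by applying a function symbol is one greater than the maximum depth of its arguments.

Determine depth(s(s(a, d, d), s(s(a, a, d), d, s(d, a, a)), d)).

3

depth(s(a, d, d)) = 1 + max(0, 0, 0) = 1
depth(s(a, a, d)) = 1 + max(0, 0, 0) = 1
depth(s(d, a, a)) = 1 + max(0, 0, 0) = 1
depth(s(s(a, a, d), d, s(d, a, a))) = 1 + max(1, 0, 1) = 2
depth(s(s(a, d, d), s(s(a, a, d), d, s(d, a, a)), d)) = 1 + max(1, 2, 0) = 3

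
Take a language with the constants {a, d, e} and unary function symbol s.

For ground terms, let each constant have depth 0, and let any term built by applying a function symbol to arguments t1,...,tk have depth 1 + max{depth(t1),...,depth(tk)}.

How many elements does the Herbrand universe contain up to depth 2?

9

Count level by level. With function symbols s/1, the terms of depth ≤ k are the 3 constants together with each function applied to depth-≤(k−1) tuples, so N_k = 3 + N_{k-1}.
N_0 = 3
N_1 = 3 + 3 = 6
N_2 = 3 + 6 = 9
Explicitly: a, d, e, s(a), s(d), s(e), s(s(a)), s(s(d)), s(s(e)).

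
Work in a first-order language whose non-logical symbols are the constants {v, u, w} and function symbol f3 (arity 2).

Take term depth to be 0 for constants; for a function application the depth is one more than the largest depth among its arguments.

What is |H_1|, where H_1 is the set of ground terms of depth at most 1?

12

Let N_k = |{terms of depth ≤ k}|. Then N_0 = 3 and N_k = 3 + N_{k-1}^2 for k ≥ 1 (one summand per function symbol, arity giving the exponent).
N_0 = 3
N_1 = 3 + 3^2 = 12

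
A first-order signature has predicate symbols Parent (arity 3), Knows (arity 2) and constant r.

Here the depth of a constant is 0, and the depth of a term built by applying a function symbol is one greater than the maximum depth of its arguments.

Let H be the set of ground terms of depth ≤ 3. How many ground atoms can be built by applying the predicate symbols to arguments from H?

2

First count ground terms of depth ≤ 3.
With no function symbols every ground term is a constant, so there is exactly 1 ground term at every depth bound.
N_0 = 1
N_1 = 1
N_2 = 1
N_3 = 1
Explicitly: r.
So |H| = 1.
A ground atom is a predicate applied to a tuple of terms from H, so the count is the sum over predicates of |H|^arity:
  Parent: 1^3 = 1;  Knows: 1^2 = 1
Total ground atoms: 1 + 1 = 2.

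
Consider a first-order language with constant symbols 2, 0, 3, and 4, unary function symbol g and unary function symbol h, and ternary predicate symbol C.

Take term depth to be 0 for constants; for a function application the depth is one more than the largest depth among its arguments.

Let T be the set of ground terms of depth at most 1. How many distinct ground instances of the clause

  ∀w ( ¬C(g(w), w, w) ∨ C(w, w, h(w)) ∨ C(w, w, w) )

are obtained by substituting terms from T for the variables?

12

Ground terms of depth ≤ 1:
  Write N_k for the number of ground terms of depth ≤ k. A term of depth ≤ k is either a constant or a function symbol applied to arguments of depth ≤ k−1, so N_k = 4 + N_{k-1} + N_{k-1}.
  N_0 = 4
  N_1 = 4 + 4 + 4 = 12
  Explicitly: 2, 0, 3, 4, g(2), g(0), g(3), g(4), h(2), h(0), h(3), h(4).
So there are 12 ground terms available for substitution.
There is 1 variable to instantiate (w),  occurring in at least one literal, so different choices give different ground instances.
Number of ground instances = 12.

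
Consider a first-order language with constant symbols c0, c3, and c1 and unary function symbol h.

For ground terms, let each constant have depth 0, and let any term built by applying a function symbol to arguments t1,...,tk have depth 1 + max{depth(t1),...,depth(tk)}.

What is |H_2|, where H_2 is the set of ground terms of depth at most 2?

Let N_k = |{terms of depth ≤ k}|. Then N_0 = 3 and N_k = 3 + N_{k-1} for k ≥ 1 (one summand per function symbol, arity giving the exponent).
N_0 = 3
N_1 = 3 + 3 = 6
N_2 = 3 + 6 = 9
Explicitly: c0, c3, c1, h(c0), h(c3), h(c1), h(h(c0)), h(h(c3)), h(h(c1)).

9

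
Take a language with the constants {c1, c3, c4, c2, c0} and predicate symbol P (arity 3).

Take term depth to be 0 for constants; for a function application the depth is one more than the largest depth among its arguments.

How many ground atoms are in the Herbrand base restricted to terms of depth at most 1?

125

First count ground terms of depth ≤ 1.
With no function symbols every ground term is a constant, so there are exactly 5 ground terms at every depth bound.
N_0 = 5
N_1 = 5
Explicitly: c1, c3, c4, c2, c0.
So |H| = 5.
Each predicate of arity r yields |H|^r ground atoms (one per choice of an r-tuple from H):
  P: 5^3 = 125
Total ground atoms: 125.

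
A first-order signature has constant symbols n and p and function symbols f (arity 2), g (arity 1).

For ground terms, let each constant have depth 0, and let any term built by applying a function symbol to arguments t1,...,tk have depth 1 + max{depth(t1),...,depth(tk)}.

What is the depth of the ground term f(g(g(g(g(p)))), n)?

5

depth(g(p)) = 1 + depth(p) = 1 + 0 = 1
depth(g(g(p))) = 1 + depth(g(p)) = 1 + 1 = 2
depth(g(g(g(p)))) = 1 + depth(g(g(p))) = 1 + 2 = 3
depth(g(g(g(g(p))))) = 1 + depth(g(g(g(p)))) = 1 + 3 = 4
depth(f(g(g(g(g(p)))), n)) = 1 + max(4, 0) = 5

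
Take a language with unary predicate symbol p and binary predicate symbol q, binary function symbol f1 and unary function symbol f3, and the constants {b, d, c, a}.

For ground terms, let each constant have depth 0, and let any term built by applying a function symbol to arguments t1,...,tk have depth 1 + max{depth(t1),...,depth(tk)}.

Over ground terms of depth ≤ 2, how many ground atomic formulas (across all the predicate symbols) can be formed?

First count ground terms of depth ≤ 2.
Count level by level. With function symbols f1/2, f3/1, the terms of depth ≤ k are the 4 constants together with each function applied to depth-≤(k−1) tuples, so N_k = 4 + N_{k-1}^2 + N_{k-1}.
N_0 = 4
N_1 = 4 + 4^2 + 4 = 24
N_2 = 4 + 24^2 + 24 = 604
So |H| = 604.
Ground atoms are formed by filling each argument slot of a predicate with a term from H, so an r-ary predicate gives |H|^r atoms:
  p: 604;  q: 604^2 = 364816
Total ground atoms: 604 + 364816 = 365420.

365420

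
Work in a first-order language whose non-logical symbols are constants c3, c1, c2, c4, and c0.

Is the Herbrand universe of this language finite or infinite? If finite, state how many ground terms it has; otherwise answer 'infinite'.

There are no function symbols, so every ground term is one of the 5 constants.
The Herbrand universe is {c3, c1, c2, c4, c0}, which is finite with 5 elements.

5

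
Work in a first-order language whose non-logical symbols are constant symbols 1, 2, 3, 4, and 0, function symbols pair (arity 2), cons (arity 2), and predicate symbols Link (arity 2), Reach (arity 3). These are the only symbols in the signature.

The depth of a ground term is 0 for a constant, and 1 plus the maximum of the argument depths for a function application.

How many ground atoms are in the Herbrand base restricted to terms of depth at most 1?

First count ground terms of depth ≤ 1.
Let N_k = |{terms of depth ≤ k}|. Then N_0 = 5 and N_k = 5 + N_{k-1}^2 + N_{k-1}^2 for k ≥ 1 (one summand per function symbol, arity giving the exponent).
N_0 = 5
N_1 = 5 + 5^2 + 5^2 = 55
So |H| = 55.
Ground atoms are formed by filling each argument slot of a predicate with a term from H, so an r-ary predicate gives |H|^r atoms:
  Link: 55^2 = 3025;  Reach: 55^3 = 166375
Total ground atoms: 3025 + 166375 = 169400.

169400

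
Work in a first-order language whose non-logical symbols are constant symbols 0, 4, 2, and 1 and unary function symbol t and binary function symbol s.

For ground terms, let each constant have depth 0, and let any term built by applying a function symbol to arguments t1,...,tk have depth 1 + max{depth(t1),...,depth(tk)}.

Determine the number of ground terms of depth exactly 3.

364820

Let N_k count ground terms of depth at most k. Each non-constant term of depth ≤ k is some function symbol applied to depth-≤(k−1) arguments, giving N_k = 4 + N_{k-1} + N_{k-1}^2.
N_0 = 4
N_1 = 4 + 4 + 4^2 = 24
N_2 = 4 + 24 + 24^2 = 604
N_3 = 4 + 604 + 604^2 = 365424
Terms of depth exactly 3: N_3 − N_2 = 365424 − 604 = 364820.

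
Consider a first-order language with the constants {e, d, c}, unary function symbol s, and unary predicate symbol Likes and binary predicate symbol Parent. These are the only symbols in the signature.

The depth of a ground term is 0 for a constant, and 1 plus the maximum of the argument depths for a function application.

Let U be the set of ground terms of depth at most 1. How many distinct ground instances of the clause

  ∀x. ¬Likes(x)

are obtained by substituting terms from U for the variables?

6

Ground terms of depth ≤ 1:
  If N_k denotes the number of depth-≤k ground terms, the 3 constants give N_0 = 3, and each function symbol of arity r contributes N_{k-1}^r new terms at level k: N_k = 3 + N_{k-1}.
  N_0 = 3
  N_1 = 3 + 3 = 6
  Explicitly: e, d, c, s(e), s(d), s(c).
So there are 6 ground terms available for substitution.
The body mentions the single quantified variable x; since ground terms form a free algebra, no two substitutions collapse to the same formula.
Number of ground instances = 6.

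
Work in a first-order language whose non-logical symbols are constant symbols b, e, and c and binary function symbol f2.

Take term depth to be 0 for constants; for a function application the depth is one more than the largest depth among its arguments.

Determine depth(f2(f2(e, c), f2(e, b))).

depth(f2(e, c)) = 1 + max(0, 0) = 1
depth(f2(e, b)) = 1 + max(0, 0) = 1
depth(f2(f2(e, c), f2(e, b))) = 1 + max(1, 1) = 2

2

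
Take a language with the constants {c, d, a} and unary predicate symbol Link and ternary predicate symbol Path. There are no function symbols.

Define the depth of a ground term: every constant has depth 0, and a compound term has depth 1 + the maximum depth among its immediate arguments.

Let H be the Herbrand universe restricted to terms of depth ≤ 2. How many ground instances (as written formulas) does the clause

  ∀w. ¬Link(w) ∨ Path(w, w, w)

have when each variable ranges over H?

3

Ground terms of depth ≤ 2:
  With no function symbols every ground term is a constant, so there are exactly 3 ground terms at every depth bound.
  N_0 = 3
  N_1 = 3
  N_2 = 3
  Explicitly: c, d, a.
So there are 3 ground terms available for substitution.
There is 1 variable to instantiate (w),  occurring in at least one literal, so different choices give different ground instances.
Number of ground instances = 3.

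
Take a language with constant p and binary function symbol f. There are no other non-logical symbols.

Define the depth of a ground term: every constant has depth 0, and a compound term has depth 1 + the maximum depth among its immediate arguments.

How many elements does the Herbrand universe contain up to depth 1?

If N_k denotes the number of depth-≤k ground terms, the 1 constant gives N_0 = 1, and each function symbol of arity r contributes N_{k-1}^r new terms at level k: N_k = 1 + N_{k-1}^2.
N_0 = 1
N_1 = 1 + 1^2 = 2
Explicitly: p, f(p, p).

2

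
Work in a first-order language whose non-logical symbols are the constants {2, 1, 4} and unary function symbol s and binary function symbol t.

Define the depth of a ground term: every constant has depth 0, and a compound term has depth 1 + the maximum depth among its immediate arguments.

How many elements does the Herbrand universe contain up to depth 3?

59295

Let N_k = |{terms of depth ≤ k}|. Then N_0 = 3 and N_k = 3 + N_{k-1} + N_{k-1}^2 for k ≥ 1 (one summand per function symbol, arity giving the exponent).
N_0 = 3
N_1 = 3 + 3 + 3^2 = 15
N_2 = 3 + 15 + 15^2 = 243
N_3 = 3 + 243 + 243^2 = 59295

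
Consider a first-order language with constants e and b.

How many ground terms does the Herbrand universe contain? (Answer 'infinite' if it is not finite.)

There are no function symbols, so every ground term is one of the 2 constants.
The Herbrand universe is {e, b}, which is finite with 2 elements.

2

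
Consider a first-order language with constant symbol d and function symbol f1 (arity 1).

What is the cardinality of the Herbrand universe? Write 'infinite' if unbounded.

The signature has at least one function symbol (f1, arity 1) and at least one constant (d).
Iterating f1 gives infinitely many distinct ground terms: d, f1(d), f1(f1(d)), ...
So the Herbrand universe is infinite.

infinite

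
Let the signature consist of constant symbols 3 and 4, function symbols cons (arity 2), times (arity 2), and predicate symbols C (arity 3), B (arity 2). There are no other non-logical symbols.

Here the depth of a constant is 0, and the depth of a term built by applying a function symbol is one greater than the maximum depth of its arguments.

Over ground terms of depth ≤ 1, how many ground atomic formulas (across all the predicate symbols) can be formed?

1100

First count ground terms of depth ≤ 1.
Write N_k for the number of ground terms of depth ≤ k. A term of depth ≤ k is either a constant or a function symbol applied to arguments of depth ≤ k−1, so N_k = 2 + N_{k-1}^2 + N_{k-1}^2.
N_0 = 2
N_1 = 2 + 2^2 + 2^2 = 10
Explicitly: 3, 4, cons(3, 3), cons(3, 4), cons(4, 3), cons(4, 4), times(3, 3), times(3, 4), times(4, 3), times(4, 4).
So |H| = 10.
For each predicate symbol, the number of ground atoms is |H| raised to its arity; summing:
  C: 10^3 = 1000;  B: 10^2 = 100
Total ground atoms: 1000 + 100 = 1100.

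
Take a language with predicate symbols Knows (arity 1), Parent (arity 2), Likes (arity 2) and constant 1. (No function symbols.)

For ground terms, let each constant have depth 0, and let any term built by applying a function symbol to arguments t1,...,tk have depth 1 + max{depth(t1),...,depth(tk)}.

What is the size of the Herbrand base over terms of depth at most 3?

First count ground terms of depth ≤ 3.
With no function symbols every ground term is a constant, so there is exactly 1 ground term at every depth bound.
N_0 = 1
N_1 = 1
N_2 = 1
N_3 = 1
So |H| = 1.
Each predicate of arity r yields |H|^r ground atoms (one per choice of an r-tuple from H):
  Knows: 1;  Parent: 1^2 = 1;  Likes: 1^2 = 1
Total ground atoms: 1 + 1 + 1 = 3.

3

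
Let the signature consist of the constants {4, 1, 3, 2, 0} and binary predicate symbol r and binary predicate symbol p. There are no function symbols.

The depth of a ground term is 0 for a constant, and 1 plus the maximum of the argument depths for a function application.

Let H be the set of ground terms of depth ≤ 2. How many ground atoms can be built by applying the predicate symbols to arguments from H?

50

First count ground terms of depth ≤ 2.
With no function symbols every ground term is a constant, so there are exactly 5 ground terms at every depth bound.
N_0 = 5
N_1 = 5
N_2 = 5
So |H| = 5.
Each predicate of arity r yields |H|^r ground atoms (one per choice of an r-tuple from H):
  r: 5^2 = 25;  p: 5^2 = 25
Total ground atoms: 25 + 25 = 50.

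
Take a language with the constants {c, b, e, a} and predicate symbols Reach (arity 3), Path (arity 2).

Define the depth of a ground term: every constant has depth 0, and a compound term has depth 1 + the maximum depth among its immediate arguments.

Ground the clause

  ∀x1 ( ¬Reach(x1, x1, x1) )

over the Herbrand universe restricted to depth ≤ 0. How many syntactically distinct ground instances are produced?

4

Ground terms of depth ≤ 0:
  With no function symbols every ground term is a constant, so there are exactly 4 ground terms at every depth bound.
  N_0 = 4
  Explicitly: c, b, e, a.
So there are 4 ground terms available for substitution.
There is 1 variable to instantiate (x1),  occurring in at least one literal, so different choices give different ground instances.
Number of ground instances = 4.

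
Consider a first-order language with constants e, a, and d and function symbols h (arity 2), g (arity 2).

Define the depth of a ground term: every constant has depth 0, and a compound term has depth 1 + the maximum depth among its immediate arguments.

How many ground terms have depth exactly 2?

864

Count level by level. With function symbols h/2, g/2, the terms of depth ≤ k are the 3 constants together with each function applied to depth-≤(k−1) tuples, so N_k = 3 + N_{k-1}^2 + N_{k-1}^2.
N_0 = 3
N_1 = 3 + 3^2 + 3^2 = 21
N_2 = 3 + 21^2 + 21^2 = 885
Terms of depth exactly 2: N_2 − N_1 = 885 − 21 = 864.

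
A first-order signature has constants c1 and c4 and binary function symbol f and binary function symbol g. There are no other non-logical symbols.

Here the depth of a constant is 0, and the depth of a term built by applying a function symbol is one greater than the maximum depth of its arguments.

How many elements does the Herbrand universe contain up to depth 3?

81610

If N_k denotes the number of depth-≤k ground terms, the 2 constants give N_0 = 2, and each function symbol of arity r contributes N_{k-1}^r new terms at level k: N_k = 2 + N_{k-1}^2 + N_{k-1}^2.
N_0 = 2
N_1 = 2 + 2^2 + 2^2 = 10
N_2 = 2 + 10^2 + 10^2 = 202
N_3 = 2 + 202^2 + 202^2 = 81610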